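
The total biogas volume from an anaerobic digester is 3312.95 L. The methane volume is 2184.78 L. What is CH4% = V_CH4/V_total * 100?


CH4% = V_CH4 / V_total * 100
= 2184.78 / 3312.95 * 100
= 65.9467%

65.9467%


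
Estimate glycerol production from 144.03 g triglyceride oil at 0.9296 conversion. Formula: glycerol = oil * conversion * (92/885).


glycerol = oil * conv * (92/885)
= 144.03 * 0.9296 * 92 / 885
= 13.9185 g

13.9185 g


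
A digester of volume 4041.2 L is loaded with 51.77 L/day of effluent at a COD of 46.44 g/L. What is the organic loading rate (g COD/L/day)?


OLR = Q * S / V
= 51.77 * 46.44 / 4041.2
= 0.5949 g/L/day

0.5949 g/L/day


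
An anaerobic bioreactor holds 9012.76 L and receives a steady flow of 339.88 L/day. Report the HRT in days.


HRT = V / Q
= 9012.76 / 339.88
= 26.5175 days

26.5175 days


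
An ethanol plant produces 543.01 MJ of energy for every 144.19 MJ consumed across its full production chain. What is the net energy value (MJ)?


NEV = E_out - E_in
= 543.01 - 144.19
= 398.8200 MJ

398.8200 MJ


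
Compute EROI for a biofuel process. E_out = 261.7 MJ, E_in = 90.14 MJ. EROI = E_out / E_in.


EROI = E_out / E_in
= 261.7 / 90.14
= 2.9033

2.9033


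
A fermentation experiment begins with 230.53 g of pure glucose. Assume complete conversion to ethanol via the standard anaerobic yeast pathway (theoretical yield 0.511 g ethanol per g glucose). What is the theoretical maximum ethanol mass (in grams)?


Theoretical ethanol yield: m_EtOH = 0.511 * m_glucose
m_EtOH = 0.511 * 230.53 = 117.8008 g

117.8008 g


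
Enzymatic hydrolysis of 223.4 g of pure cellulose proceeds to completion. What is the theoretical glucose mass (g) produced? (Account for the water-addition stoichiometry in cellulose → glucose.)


glucose = cellulose * 180/162
= 223.4 * 180/162
= 248.2222 g

248.2222 g


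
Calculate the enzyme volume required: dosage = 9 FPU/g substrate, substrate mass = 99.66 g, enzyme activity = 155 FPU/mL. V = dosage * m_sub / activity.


V = dosage * m_sub / activity
V = 9 * 99.66 / 155
V = 5.7867 mL

5.7867 mL


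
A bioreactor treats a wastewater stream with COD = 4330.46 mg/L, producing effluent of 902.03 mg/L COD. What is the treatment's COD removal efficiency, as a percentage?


eta = (COD_in - COD_out) / COD_in * 100
= (4330.46 - 902.03) / 4330.46 * 100
= 79.1701%

79.1701%


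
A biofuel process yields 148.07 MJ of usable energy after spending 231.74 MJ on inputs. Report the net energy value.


NEV = E_out - E_in
= 148.07 - 231.74
= -83.6700 MJ

-83.6700 MJ


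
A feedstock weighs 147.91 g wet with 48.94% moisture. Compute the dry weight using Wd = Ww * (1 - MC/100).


Wd = Ww * (1 - MC/100)
= 147.91 * (1 - 48.94/100)
= 75.5228 g

75.5228 g


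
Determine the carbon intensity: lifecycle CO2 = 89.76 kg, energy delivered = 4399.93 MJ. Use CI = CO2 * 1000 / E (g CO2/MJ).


CI = CO2 * 1000 / E
= 89.76 * 1000 / 4399.93
= 20.4003 g CO2/MJ

20.4003 g CO2/MJ


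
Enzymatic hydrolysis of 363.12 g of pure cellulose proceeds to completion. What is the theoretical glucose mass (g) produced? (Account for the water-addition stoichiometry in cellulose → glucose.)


glucose = cellulose * 180/162
= 363.12 * 180/162
= 403.4667 g

403.4667 g


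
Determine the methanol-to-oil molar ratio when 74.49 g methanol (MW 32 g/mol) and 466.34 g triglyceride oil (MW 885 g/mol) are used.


Molar ratio = n_MeOH / n_oil = (MeOH/32) / (oil/885) = (MeOH * 885) / (32 * oil)
= (74.49 * 885) / (32 * 466.34)
= 4.4176

4.4176


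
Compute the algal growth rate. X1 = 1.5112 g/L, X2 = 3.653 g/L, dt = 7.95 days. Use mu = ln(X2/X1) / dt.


mu = ln(X2/X1) / dt
= ln(3.653/1.5112) / 7.95
= 0.1110 per day

0.1110 per day


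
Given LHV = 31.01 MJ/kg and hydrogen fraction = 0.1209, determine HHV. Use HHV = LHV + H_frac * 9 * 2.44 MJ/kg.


HHV = LHV + H_frac * 9 * 2.44
= 31.01 + 0.1209 * 9 * 2.44
= 33.6650 MJ/kg

33.6650 MJ/kg


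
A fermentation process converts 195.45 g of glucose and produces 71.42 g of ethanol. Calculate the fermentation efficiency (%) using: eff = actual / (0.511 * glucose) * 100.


Fermentation efficiency = (actual / (0.511 * glucose)) * 100
= (71.42 / (0.511 * 195.45)) * 100
= 71.5094%

71.5094%


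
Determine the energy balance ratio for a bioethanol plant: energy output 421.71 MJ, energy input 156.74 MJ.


EROI = E_out / E_in
= 421.71 / 156.74
= 2.6905

2.6905


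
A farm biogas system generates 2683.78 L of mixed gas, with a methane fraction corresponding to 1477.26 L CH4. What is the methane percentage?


CH4% = V_CH4 / V_total * 100
= 1477.26 / 2683.78 * 100
= 55.0440%

55.0440%


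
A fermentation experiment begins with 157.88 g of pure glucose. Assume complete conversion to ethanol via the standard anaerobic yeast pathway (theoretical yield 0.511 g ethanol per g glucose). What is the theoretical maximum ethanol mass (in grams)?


Theoretical ethanol yield: m_EtOH = 0.511 * m_glucose
m_EtOH = 0.511 * 157.88 = 80.6767 g

80.6767 g


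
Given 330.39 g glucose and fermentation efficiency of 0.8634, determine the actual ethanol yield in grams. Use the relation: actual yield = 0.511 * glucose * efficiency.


Actual ethanol: m = 0.511 * 330.39 * 0.8634
m = 145.7672 g

145.7672 g


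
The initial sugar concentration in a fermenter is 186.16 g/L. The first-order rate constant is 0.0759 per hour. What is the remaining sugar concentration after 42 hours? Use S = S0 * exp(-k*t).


S = S0 * exp(-k * t)
S = 186.16 * exp(-0.0759 * 42)
S = 7.6814 g/L

7.6814 g/L


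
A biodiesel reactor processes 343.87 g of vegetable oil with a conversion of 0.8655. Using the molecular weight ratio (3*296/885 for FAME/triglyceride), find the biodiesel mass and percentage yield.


m_FAME = oil * conv * (3 * 296 / 885) = oil * conv * (888/885)
= 343.87 * 0.8655 * 888 / 885
= 298.6284 g
Y = m_FAME / oil * 100 = conv * (888/885) * 100
= 0.8655 * 888 / 885 * 100
= 86.84%

298.6284 g FAME; Y = 86.84%


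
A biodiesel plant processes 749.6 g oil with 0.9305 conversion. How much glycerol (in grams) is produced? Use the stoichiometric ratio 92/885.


glycerol = oil * conv * (92/885)
= 749.6 * 0.9305 * 92 / 885
= 72.5088 g

72.5088 g


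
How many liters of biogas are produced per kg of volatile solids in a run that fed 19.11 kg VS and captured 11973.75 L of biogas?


Y = V / VS
= 11973.75 / 19.11
= 626.5699 L/kg VS

626.5699 L/kg VS


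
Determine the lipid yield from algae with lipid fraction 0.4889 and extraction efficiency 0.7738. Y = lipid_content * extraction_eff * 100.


Y = lipid_content * extraction_eff * 100
= 0.4889 * 0.7738 * 100
= 37.8311%

37.8311%


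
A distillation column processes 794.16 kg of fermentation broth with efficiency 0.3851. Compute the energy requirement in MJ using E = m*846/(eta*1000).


E = m * 846 / (eta * 1000)
= 794.16 * 846 / (0.3851 * 1000)
= 1744.6361 MJ

1744.6361 MJ


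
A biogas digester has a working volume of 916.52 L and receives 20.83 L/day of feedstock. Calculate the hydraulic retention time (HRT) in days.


HRT = V / Q
= 916.52 / 20.83
= 44.0000 days

44.0000 days


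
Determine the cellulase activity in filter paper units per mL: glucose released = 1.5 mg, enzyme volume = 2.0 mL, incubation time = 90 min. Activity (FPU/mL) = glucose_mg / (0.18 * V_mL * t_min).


Activity = glucose_mg / (0.18 mg/umol * V_mL * t_min)
= 1.5 / (0.18 * 2.0 * 90)
= 0.0463 FPU/mL

0.0463 FPU/mL


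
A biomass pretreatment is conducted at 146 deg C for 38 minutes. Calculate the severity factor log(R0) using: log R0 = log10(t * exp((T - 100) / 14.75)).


logR0 = log10(t * exp((T - 100) / 14.75))
= log10(38 * exp((146 - 100) / 14.75))
= 2.9342

2.9342


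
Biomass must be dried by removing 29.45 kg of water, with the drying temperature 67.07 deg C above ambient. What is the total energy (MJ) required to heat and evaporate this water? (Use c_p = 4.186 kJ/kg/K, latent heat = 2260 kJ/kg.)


E = m_water * (4.186 * dT + 2260) / 1000
= 29.45 * (4.186 * 67.07 + 2260) / 1000
= 74.8252 MJ

74.8252 MJ


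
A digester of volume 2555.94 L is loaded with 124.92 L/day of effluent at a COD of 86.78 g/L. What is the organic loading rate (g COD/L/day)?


OLR = Q * S / V
= 124.92 * 86.78 / 2555.94
= 4.2413 g/L/day

4.2413 g/L/day


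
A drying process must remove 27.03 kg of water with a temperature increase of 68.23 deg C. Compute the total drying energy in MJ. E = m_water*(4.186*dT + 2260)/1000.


E = m_water * (4.186 * dT + 2260) / 1000
= 27.03 * (4.186 * 68.23 + 2260) / 1000
= 68.8079 MJ

68.8079 MJ


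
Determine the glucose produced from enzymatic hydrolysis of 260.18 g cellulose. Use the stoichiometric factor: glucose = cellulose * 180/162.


glucose = cellulose * 180/162
= 260.18 * 180/162
= 289.0889 g

289.0889 g


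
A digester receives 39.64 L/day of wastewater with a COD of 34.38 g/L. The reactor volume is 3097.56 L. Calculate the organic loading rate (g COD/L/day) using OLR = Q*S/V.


OLR = Q * S / V
= 39.64 * 34.38 / 3097.56
= 0.4400 g/L/day

0.4400 g/L/day


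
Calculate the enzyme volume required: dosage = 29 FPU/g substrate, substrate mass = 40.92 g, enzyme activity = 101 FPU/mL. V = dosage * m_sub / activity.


V = dosage * m_sub / activity
V = 29 * 40.92 / 101
V = 11.7493 mL

11.7493 mL


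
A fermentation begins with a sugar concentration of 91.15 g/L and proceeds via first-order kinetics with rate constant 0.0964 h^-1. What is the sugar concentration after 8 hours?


S = S0 * exp(-k * t)
S = 91.15 * exp(-0.0964 * 8)
S = 42.1530 g/L

42.1530 g/L


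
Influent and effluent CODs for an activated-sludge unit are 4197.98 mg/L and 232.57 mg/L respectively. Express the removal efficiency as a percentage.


eta = (COD_in - COD_out) / COD_in * 100
= (4197.98 - 232.57) / 4197.98 * 100
= 94.4600%

94.4600%


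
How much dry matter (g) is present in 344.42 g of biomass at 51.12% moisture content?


Wd = Ww * (1 - MC/100)
= 344.42 * (1 - 51.12/100)
= 168.3525 g

168.3525 g


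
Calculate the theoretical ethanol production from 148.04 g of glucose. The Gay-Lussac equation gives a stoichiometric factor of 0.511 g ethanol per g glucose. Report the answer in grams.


Theoretical ethanol yield: m_EtOH = 0.511 * m_glucose
m_EtOH = 0.511 * 148.04 = 75.6484 g

75.6484 g


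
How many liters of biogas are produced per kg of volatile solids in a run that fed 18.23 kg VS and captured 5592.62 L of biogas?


Y = V / VS
= 5592.62 / 18.23
= 306.7811 L/kg VS

306.7811 L/kg VS


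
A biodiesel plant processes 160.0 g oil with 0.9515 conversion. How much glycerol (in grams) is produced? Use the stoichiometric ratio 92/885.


glycerol = oil * conv * (92/885)
= 160.0 * 0.9515 * 92 / 885
= 15.8261 g

15.8261 g


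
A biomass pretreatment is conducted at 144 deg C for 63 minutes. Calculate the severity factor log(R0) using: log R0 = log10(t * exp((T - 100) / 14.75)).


logR0 = log10(t * exp((T - 100) / 14.75))
= log10(63 * exp((144 - 100) / 14.75))
= 3.0949

3.0949


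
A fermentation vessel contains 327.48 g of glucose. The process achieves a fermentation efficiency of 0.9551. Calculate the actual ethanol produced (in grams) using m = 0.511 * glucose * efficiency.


Actual ethanol: m = 0.511 * 327.48 * 0.9551
m = 159.8286 g

159.8286 g


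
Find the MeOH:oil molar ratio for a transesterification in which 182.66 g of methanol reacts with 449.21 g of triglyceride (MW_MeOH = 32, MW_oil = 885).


Molar ratio = n_MeOH / n_oil = (MeOH/32) / (oil/885) = (MeOH * 885) / (32 * oil)
= (182.66 * 885) / (32 * 449.21)
= 11.2457

11.2457


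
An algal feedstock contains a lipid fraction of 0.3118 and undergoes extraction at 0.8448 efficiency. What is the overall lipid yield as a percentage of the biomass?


Y = lipid_content * extraction_eff * 100
= 0.3118 * 0.8448 * 100
= 26.3409%

26.3409%


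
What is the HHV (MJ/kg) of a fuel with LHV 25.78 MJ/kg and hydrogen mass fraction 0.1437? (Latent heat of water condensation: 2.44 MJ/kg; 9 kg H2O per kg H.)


HHV = LHV + H_frac * 9 * 2.44
= 25.78 + 0.1437 * 9 * 2.44
= 28.9357 MJ/kg

28.9357 MJ/kg


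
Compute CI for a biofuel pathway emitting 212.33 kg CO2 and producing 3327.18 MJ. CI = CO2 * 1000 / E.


CI = CO2 * 1000 / E
= 212.33 * 1000 / 3327.18
= 63.8168 g CO2/MJ

63.8168 g CO2/MJ


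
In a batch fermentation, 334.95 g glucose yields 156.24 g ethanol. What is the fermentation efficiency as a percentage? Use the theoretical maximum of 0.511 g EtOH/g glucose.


Fermentation efficiency = (actual / (0.511 * glucose)) * 100
= (156.24 / (0.511 * 334.95)) * 100
= 91.2833%

91.2833%


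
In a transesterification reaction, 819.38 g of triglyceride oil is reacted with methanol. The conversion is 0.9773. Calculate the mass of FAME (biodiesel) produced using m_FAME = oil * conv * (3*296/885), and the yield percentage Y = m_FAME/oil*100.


m_FAME = oil * conv * (3 * 296 / 885) = oil * conv * (888/885)
= 819.38 * 0.9773 * 888 / 885
= 803.4946 g
Y = m_FAME / oil * 100 = conv * (888/885) * 100
= 0.9773 * 888 / 885 * 100
= 98.06%

803.4946 g FAME; Y = 98.06%


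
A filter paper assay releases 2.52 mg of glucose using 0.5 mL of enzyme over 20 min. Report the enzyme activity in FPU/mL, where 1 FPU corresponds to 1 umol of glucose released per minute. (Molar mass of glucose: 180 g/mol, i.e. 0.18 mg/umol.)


Activity = glucose_mg / (0.18 mg/umol * V_mL * t_min)
= 2.52 / (0.18 * 0.5 * 20)
= 1.4000 FPU/mL

1.4000 FPU/mL


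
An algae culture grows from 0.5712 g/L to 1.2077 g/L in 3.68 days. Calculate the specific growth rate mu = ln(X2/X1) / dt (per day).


mu = ln(X2/X1) / dt
= ln(1.2077/0.5712) / 3.68
= 0.2035 per day

0.2035 per day


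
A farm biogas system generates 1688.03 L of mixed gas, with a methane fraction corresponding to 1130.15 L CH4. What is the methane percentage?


CH4% = V_CH4 / V_total * 100
= 1130.15 / 1688.03 * 100
= 66.9508%

66.9508%


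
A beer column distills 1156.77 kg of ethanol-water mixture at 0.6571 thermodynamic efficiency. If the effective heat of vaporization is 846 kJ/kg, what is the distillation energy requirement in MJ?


E = m * 846 / (eta * 1000)
= 1156.77 * 846 / (0.6571 * 1000)
= 1489.3128 MJ

1489.3128 MJ


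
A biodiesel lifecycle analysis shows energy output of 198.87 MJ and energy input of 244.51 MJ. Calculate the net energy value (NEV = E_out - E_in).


NEV = E_out - E_in
= 198.87 - 244.51
= -45.6400 MJ

-45.6400 MJ


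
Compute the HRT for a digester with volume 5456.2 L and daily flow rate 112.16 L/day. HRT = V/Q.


HRT = V / Q
= 5456.2 / 112.16
= 48.6466 days

48.6466 days


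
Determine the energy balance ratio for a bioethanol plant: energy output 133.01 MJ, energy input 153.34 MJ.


EROI = E_out / E_in
= 133.01 / 153.34
= 0.8674

0.8674


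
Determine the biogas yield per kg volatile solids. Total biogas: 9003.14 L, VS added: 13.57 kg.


Y = V / VS
= 9003.14 / 13.57
= 663.4591 L/kg VS

663.4591 L/kg VS


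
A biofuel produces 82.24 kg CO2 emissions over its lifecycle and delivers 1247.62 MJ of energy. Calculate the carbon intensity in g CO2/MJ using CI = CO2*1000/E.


CI = CO2 * 1000 / E
= 82.24 * 1000 / 1247.62
= 65.9175 g CO2/MJ

65.9175 g CO2/MJ


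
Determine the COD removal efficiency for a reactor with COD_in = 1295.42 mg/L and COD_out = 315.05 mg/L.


eta = (COD_in - COD_out) / COD_in * 100
= (1295.42 - 315.05) / 1295.42 * 100
= 75.6797%

75.6797%


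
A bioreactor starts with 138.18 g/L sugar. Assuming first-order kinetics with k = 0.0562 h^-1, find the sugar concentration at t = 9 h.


S = S0 * exp(-k * t)
S = 138.18 * exp(-0.0562 * 9)
S = 83.3257 g/L

83.3257 g/L


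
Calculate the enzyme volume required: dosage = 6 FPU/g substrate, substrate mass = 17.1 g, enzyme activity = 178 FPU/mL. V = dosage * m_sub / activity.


V = dosage * m_sub / activity
V = 6 * 17.1 / 178
V = 0.5764 mL

0.5764 mL


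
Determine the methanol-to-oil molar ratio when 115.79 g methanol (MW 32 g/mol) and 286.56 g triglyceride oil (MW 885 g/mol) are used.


Molar ratio = n_MeOH / n_oil = (MeOH/32) / (oil/885) = (MeOH * 885) / (32 * oil)
= (115.79 * 885) / (32 * 286.56)
= 11.1750

11.1750


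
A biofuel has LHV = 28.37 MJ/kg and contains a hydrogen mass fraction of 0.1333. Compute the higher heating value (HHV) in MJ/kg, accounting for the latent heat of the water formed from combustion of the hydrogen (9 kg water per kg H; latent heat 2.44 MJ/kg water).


HHV = LHV + H_frac * 9 * 2.44
= 28.37 + 0.1333 * 9 * 2.44
= 31.2973 MJ/kg

31.2973 MJ/kg


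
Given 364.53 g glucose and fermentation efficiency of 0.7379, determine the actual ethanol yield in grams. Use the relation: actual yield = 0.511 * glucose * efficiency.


Actual ethanol: m = 0.511 * 364.53 * 0.7379
m = 137.4522 g

137.4522 g


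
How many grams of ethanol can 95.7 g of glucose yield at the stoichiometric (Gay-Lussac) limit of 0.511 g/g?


Theoretical ethanol yield: m_EtOH = 0.511 * m_glucose
m_EtOH = 0.511 * 95.7 = 48.9027 g

48.9027 g


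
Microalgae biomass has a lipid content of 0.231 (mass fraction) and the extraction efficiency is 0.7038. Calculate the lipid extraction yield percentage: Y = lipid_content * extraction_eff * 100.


Y = lipid_content * extraction_eff * 100
= 0.231 * 0.7038 * 100
= 16.2578%

16.2578%


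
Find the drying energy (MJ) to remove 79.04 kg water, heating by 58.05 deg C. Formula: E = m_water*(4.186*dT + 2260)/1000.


E = m_water * (4.186 * dT + 2260) / 1000
= 79.04 * (4.186 * 58.05 + 2260) / 1000
= 197.8369 MJ

197.8369 MJ


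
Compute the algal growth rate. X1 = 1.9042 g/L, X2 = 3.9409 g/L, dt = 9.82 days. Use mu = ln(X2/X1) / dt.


mu = ln(X2/X1) / dt
= ln(3.9409/1.9042) / 9.82
= 0.0741 per day

0.0741 per day


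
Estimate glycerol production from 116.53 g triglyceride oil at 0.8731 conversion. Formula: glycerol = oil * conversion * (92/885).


glycerol = oil * conv * (92/885)
= 116.53 * 0.8731 * 92 / 885
= 10.5766 g

10.5766 g


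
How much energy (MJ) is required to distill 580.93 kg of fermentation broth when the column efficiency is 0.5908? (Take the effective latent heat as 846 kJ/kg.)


E = m * 846 / (eta * 1000)
= 580.93 * 846 / (0.5908 * 1000)
= 831.8666 MJ

831.8666 MJ


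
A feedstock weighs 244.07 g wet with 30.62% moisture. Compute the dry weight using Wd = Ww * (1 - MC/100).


Wd = Ww * (1 - MC/100)
= 244.07 * (1 - 30.62/100)
= 169.3358 g

169.3358 g


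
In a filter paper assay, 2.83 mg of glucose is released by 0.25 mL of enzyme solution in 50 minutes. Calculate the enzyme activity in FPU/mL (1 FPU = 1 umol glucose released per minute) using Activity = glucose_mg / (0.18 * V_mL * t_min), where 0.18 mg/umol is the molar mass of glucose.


Activity = glucose_mg / (0.18 mg/umol * V_mL * t_min)
= 2.83 / (0.18 * 0.25 * 50)
= 1.2578 FPU/mL

1.2578 FPU/mL


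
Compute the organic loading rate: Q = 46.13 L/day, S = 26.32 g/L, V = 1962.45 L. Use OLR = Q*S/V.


OLR = Q * S / V
= 46.13 * 26.32 / 1962.45
= 0.6187 g/L/day

0.6187 g/L/day


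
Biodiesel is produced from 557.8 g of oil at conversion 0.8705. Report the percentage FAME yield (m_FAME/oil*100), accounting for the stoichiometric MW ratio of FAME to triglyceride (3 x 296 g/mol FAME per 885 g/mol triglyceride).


m_FAME = oil * conv * (3 * 296 / 885) = oil * conv * (888/885)
= 557.8 * 0.8705 * 888 / 885
= 487.2109 g
Y = m_FAME / oil * 100 = conv * (888/885) * 100
= 0.8705 * 888 / 885 * 100
= 87.35%

87.35%


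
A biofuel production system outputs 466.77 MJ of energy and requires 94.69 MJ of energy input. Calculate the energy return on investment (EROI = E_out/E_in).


EROI = E_out / E_in
= 466.77 / 94.69
= 4.9295

4.9295


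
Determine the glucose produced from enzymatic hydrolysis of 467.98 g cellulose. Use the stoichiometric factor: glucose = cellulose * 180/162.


glucose = cellulose * 180/162
= 467.98 * 180/162
= 519.9778 g

519.9778 g


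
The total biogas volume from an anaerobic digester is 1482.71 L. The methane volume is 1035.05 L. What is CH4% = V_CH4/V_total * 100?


CH4% = V_CH4 / V_total * 100
= 1035.05 / 1482.71 * 100
= 69.8080%

69.8080%


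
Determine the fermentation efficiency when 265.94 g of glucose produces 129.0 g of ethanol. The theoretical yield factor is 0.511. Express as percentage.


Fermentation efficiency = (actual / (0.511 * glucose)) * 100
= (129.0 / (0.511 * 265.94)) * 100
= 94.9260%

94.9260%


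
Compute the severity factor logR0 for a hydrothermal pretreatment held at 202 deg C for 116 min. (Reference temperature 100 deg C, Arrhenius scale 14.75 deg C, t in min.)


logR0 = log10(t * exp((T - 100) / 14.75))
= log10(116 * exp((202 - 100) / 14.75))
= 5.0677

5.0677


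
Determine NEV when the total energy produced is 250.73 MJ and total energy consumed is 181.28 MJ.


NEV = E_out - E_in
= 250.73 - 181.28
= 69.4500 MJ

69.4500 MJ


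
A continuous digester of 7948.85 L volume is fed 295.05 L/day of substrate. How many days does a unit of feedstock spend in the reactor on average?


HRT = V / Q
= 7948.85 / 295.05
= 26.9407 days

26.9407 days


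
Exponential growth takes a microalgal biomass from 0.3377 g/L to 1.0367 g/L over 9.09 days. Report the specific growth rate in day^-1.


mu = ln(X2/X1) / dt
= ln(1.0367/0.3377) / 9.09
= 0.1234 per day

0.1234 per day


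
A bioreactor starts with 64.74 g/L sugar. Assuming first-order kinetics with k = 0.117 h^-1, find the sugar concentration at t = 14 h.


S = S0 * exp(-k * t)
S = 64.74 * exp(-0.117 * 14)
S = 12.5834 g/L

12.5834 g/L


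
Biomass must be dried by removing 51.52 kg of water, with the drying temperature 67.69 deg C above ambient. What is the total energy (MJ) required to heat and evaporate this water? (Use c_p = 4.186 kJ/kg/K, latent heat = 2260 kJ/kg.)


E = m_water * (4.186 * dT + 2260) / 1000
= 51.52 * (4.186 * 67.69 + 2260) / 1000
= 131.0334 MJ

131.0334 MJ


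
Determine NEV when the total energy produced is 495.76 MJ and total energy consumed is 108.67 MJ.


NEV = E_out - E_in
= 495.76 - 108.67
= 387.0900 MJ

387.0900 MJ


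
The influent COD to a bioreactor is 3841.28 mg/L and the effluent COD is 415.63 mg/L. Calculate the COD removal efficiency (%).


eta = (COD_in - COD_out) / COD_in * 100
= (3841.28 - 415.63) / 3841.28 * 100
= 89.1799%

89.1799%


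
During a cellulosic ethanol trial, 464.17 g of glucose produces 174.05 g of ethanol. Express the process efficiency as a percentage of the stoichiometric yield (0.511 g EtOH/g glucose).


Fermentation efficiency = (actual / (0.511 * glucose)) * 100
= (174.05 / (0.511 * 464.17)) * 100
= 73.3797%

73.3797%


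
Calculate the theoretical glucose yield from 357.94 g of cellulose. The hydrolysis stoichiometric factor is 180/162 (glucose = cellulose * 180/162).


glucose = cellulose * 180/162
= 357.94 * 180/162
= 397.7111 g

397.7111 g


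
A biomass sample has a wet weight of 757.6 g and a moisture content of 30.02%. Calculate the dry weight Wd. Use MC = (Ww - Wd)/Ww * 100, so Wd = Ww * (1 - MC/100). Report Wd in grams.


Wd = Ww * (1 - MC/100)
= 757.6 * (1 - 30.02/100)
= 530.1685 g

530.1685 g


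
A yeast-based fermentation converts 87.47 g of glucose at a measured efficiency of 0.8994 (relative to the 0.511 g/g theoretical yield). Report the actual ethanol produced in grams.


Actual ethanol: m = 0.511 * 87.47 * 0.8994
m = 40.2006 g

40.2006 g


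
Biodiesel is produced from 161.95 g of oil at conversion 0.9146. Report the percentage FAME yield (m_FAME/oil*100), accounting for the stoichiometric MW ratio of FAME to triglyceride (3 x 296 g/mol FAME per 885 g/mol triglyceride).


m_FAME = oil * conv * (3 * 296 / 885) = oil * conv * (888/885)
= 161.95 * 0.9146 * 888 / 885
= 148.6216 g
Y = m_FAME / oil * 100 = conv * (888/885) * 100
= 0.9146 * 888 / 885 * 100
= 91.77%

91.77%


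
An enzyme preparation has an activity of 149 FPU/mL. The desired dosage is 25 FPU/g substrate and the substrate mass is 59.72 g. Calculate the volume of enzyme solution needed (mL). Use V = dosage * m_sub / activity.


V = dosage * m_sub / activity
V = 25 * 59.72 / 149
V = 10.0201 mL

10.0201 mL


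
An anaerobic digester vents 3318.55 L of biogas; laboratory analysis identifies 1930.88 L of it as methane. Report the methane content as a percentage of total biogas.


CH4% = V_CH4 / V_total * 100
= 1930.88 / 3318.55 * 100
= 58.1844%

58.1844%


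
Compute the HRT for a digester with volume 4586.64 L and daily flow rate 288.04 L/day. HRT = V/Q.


HRT = V / Q
= 4586.64 / 288.04
= 15.9236 days

15.9236 days


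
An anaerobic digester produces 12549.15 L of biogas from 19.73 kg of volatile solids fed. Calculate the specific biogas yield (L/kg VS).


Y = V / VS
= 12549.15 / 19.73
= 636.0441 L/kg VS

636.0441 L/kg VS


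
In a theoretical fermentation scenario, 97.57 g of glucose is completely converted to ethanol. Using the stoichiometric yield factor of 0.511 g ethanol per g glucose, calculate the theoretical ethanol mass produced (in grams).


Theoretical ethanol yield: m_EtOH = 0.511 * m_glucose
m_EtOH = 0.511 * 97.57 = 49.8583 g

49.8583 g


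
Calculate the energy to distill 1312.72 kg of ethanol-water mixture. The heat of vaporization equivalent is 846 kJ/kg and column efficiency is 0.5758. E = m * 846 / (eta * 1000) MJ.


E = m * 846 / (eta * 1000)
= 1312.72 * 846 / (0.5758 * 1000)
= 1928.7272 MJ

1928.7272 MJ


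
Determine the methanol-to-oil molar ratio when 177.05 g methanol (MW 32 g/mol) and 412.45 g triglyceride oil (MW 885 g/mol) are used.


Molar ratio = n_MeOH / n_oil = (MeOH/32) / (oil/885) = (MeOH * 885) / (32 * oil)
= (177.05 * 885) / (32 * 412.45)
= 11.8718

11.8718


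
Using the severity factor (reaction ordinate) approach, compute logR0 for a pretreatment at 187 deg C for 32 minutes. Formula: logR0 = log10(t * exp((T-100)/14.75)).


logR0 = log10(t * exp((T - 100) / 14.75))
= log10(32 * exp((187 - 100) / 14.75))
= 4.0668

4.0668


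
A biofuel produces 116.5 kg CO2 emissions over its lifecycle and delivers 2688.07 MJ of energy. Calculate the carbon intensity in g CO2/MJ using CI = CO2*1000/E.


CI = CO2 * 1000 / E
= 116.5 * 1000 / 2688.07
= 43.3396 g CO2/MJ

43.3396 g CO2/MJ


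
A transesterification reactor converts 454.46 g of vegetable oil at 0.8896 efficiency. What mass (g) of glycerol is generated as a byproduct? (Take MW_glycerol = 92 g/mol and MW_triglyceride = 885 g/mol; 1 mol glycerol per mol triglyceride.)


glycerol = oil * conv * (92/885)
= 454.46 * 0.8896 * 92 / 885
= 42.0276 g

42.0276 g


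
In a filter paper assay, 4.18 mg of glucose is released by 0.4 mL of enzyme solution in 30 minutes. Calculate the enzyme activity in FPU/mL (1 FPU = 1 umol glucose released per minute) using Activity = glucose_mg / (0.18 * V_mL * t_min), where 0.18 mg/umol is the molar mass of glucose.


Activity = glucose_mg / (0.18 mg/umol * V_mL * t_min)
= 4.18 / (0.18 * 0.4 * 30)
= 1.9352 FPU/mL

1.9352 FPU/mL


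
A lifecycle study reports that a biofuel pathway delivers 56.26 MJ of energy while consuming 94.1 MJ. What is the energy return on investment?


EROI = E_out / E_in
= 56.26 / 94.1
= 0.5979

0.5979


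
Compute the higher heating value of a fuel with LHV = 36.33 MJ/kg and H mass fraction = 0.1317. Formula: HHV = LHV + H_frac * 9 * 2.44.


HHV = LHV + H_frac * 9 * 2.44
= 36.33 + 0.1317 * 9 * 2.44
= 39.2221 MJ/kg

39.2221 MJ/kg


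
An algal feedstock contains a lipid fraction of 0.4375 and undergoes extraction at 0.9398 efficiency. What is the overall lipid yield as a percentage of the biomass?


Y = lipid_content * extraction_eff * 100
= 0.4375 * 0.9398 * 100
= 41.1163%

41.1163%


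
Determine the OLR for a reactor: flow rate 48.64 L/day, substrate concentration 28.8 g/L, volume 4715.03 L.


OLR = Q * S / V
= 48.64 * 28.8 / 4715.03
= 0.2971 g/L/day

0.2971 g/L/day


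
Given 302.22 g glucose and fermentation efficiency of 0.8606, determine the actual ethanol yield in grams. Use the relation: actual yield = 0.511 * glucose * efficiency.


Actual ethanol: m = 0.511 * 302.22 * 0.8606
m = 132.9063 g

132.9063 g


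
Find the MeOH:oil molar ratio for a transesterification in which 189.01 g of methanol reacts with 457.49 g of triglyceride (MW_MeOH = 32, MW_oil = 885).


Molar ratio = n_MeOH / n_oil = (MeOH/32) / (oil/885) = (MeOH * 885) / (32 * oil)
= (189.01 * 885) / (32 * 457.49)
= 11.4261

11.4261


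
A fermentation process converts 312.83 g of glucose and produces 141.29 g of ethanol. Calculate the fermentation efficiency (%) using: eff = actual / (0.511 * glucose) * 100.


Fermentation efficiency = (actual / (0.511 * glucose)) * 100
= (141.29 / (0.511 * 312.83)) * 100
= 88.3857%

88.3857%


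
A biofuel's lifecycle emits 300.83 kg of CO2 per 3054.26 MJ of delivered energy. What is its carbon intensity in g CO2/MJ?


CI = CO2 * 1000 / E
= 300.83 * 1000 / 3054.26
= 98.4952 g CO2/MJ

98.4952 g CO2/MJ


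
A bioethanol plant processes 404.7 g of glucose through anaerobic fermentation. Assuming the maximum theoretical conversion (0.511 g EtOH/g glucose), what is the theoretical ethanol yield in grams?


Theoretical ethanol yield: m_EtOH = 0.511 * m_glucose
m_EtOH = 0.511 * 404.7 = 206.8017 g

206.8017 g


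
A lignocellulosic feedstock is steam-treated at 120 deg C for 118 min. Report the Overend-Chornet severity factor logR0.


logR0 = log10(t * exp((T - 100) / 14.75))
= log10(118 * exp((120 - 100) / 14.75))
= 2.6608

2.6608


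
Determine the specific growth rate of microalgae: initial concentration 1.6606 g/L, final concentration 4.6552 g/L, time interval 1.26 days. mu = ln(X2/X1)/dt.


mu = ln(X2/X1) / dt
= ln(4.6552/1.6606) / 1.26
= 0.8181 per day

0.8181 per day


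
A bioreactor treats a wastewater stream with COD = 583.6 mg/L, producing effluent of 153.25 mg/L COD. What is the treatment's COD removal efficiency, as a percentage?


eta = (COD_in - COD_out) / COD_in * 100
= (583.6 - 153.25) / 583.6 * 100
= 73.7406%

73.7406%


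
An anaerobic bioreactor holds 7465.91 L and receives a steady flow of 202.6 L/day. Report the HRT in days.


HRT = V / Q
= 7465.91 / 202.6
= 36.8505 days

36.8505 days


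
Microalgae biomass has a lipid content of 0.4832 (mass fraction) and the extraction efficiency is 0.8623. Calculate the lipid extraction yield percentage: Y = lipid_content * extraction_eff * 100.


Y = lipid_content * extraction_eff * 100
= 0.4832 * 0.8623 * 100
= 41.6663%

41.6663%


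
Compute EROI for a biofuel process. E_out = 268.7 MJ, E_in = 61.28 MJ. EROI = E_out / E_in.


EROI = E_out / E_in
= 268.7 / 61.28
= 4.3848

4.3848


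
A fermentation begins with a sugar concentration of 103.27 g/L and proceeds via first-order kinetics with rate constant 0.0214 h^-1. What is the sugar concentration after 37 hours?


S = S0 * exp(-k * t)
S = 103.27 * exp(-0.0214 * 37)
S = 46.7843 g/L

46.7843 g/L


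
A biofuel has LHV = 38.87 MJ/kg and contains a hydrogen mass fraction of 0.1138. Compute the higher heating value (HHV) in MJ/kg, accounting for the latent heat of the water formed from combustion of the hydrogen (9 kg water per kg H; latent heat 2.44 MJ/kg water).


HHV = LHV + H_frac * 9 * 2.44
= 38.87 + 0.1138 * 9 * 2.44
= 41.3690 MJ/kg

41.3690 MJ/kg


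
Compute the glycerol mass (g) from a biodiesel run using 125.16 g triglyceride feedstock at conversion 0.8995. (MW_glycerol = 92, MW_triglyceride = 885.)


glycerol = oil * conv * (92/885)
= 125.16 * 0.8995 * 92 / 885
= 11.7034 g

11.7034 g


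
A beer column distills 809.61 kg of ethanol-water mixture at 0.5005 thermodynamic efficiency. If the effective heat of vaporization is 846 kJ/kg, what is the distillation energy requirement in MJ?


E = m * 846 / (eta * 1000)
= 809.61 * 846 / (0.5005 * 1000)
= 1368.4916 MJ

1368.4916 MJ


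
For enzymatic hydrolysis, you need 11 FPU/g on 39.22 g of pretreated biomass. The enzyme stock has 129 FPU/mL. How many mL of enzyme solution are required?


V = dosage * m_sub / activity
V = 11 * 39.22 / 129
V = 3.3443 mL

3.3443 mL


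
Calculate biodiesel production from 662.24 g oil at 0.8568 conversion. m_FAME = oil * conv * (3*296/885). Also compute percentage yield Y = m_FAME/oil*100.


m_FAME = oil * conv * (3 * 296 / 885) = oil * conv * (888/885)
= 662.24 * 0.8568 * 888 / 885
= 569.3306 g
Y = m_FAME / oil * 100 = conv * (888/885) * 100
= 0.8568 * 888 / 885 * 100
= 85.97%

569.3306 g FAME; Y = 85.97%


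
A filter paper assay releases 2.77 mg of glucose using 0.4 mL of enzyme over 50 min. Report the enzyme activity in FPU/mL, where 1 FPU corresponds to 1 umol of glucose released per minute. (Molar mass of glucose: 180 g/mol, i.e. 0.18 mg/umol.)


Activity = glucose_mg / (0.18 mg/umol * V_mL * t_min)
= 2.77 / (0.18 * 0.4 * 50)
= 0.7694 FPU/mL

0.7694 FPU/mL


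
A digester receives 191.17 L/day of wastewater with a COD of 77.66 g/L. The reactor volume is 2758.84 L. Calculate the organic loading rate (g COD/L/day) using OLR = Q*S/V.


OLR = Q * S / V
= 191.17 * 77.66 / 2758.84
= 5.3813 g/L/day

5.3813 g/L/day


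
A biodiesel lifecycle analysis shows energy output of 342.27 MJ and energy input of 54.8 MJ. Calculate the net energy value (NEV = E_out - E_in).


NEV = E_out - E_in
= 342.27 - 54.8
= 287.4700 MJ

287.4700 MJ


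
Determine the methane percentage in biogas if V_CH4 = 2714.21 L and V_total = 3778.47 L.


CH4% = V_CH4 / V_total * 100
= 2714.21 / 3778.47 * 100
= 71.8336%

71.8336%


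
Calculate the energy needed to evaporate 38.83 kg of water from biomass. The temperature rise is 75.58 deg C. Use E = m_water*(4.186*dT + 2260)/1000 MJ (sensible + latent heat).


E = m_water * (4.186 * dT + 2260) / 1000
= 38.83 * (4.186 * 75.58 + 2260) / 1000
= 100.0408 MJ

100.0408 MJ


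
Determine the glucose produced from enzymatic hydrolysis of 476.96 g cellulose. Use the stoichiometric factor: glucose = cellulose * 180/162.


glucose = cellulose * 180/162
= 476.96 * 180/162
= 529.9556 g

529.9556 g


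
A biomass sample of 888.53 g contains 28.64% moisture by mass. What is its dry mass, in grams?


Wd = Ww * (1 - MC/100)
= 888.53 * (1 - 28.64/100)
= 634.0550 g

634.0550 g


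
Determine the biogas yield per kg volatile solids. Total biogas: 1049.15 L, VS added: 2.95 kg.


Y = V / VS
= 1049.15 / 2.95
= 355.6441 L/kg VS

355.6441 L/kg VS


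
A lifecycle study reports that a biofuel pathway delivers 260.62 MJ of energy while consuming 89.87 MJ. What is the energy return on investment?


EROI = E_out / E_in
= 260.62 / 89.87
= 2.9000

2.9000


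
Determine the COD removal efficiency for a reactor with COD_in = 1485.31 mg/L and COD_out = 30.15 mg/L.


eta = (COD_in - COD_out) / COD_in * 100
= (1485.31 - 30.15) / 1485.31 * 100
= 97.9701%

97.9701%


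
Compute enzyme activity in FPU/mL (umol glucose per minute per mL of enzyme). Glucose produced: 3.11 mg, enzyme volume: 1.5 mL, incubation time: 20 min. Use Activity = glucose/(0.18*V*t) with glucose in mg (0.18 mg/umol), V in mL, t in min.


Activity = glucose_mg / (0.18 mg/umol * V_mL * t_min)
= 3.11 / (0.18 * 1.5 * 20)
= 0.5759 FPU/mL

0.5759 FPU/mL


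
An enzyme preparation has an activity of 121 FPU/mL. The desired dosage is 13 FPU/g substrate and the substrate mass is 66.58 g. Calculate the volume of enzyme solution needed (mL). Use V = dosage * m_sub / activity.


V = dosage * m_sub / activity
V = 13 * 66.58 / 121
V = 7.1532 mL

7.1532 mL


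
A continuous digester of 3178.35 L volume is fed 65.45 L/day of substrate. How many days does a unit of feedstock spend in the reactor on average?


HRT = V / Q
= 3178.35 / 65.45
= 48.5615 days

48.5615 days


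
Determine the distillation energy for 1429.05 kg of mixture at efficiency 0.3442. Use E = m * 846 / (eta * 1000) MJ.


E = m * 846 / (eta * 1000)
= 1429.05 * 846 / (0.3442 * 1000)
= 3512.4239 MJ

3512.4239 MJ


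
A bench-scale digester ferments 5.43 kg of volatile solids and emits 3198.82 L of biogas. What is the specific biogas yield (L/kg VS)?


Y = V / VS
= 3198.82 / 5.43
= 589.1013 L/kg VS

589.1013 L/kg VS


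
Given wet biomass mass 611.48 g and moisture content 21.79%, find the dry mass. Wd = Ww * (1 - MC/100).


Wd = Ww * (1 - MC/100)
= 611.48 * (1 - 21.79/100)
= 478.2385 g

478.2385 g


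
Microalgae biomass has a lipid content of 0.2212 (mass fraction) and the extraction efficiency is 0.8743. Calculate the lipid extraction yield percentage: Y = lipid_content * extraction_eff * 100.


Y = lipid_content * extraction_eff * 100
= 0.2212 * 0.8743 * 100
= 19.3395%

19.3395%


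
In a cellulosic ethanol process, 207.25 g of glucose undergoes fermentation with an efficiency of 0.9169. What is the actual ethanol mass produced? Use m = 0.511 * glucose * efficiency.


Actual ethanol: m = 0.511 * 207.25 * 0.9169
m = 97.1041 g

97.1041 g


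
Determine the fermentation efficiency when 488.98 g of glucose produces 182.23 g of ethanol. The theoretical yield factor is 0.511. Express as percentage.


Fermentation efficiency = (actual / (0.511 * glucose)) * 100
= (182.23 / (0.511 * 488.98)) * 100
= 72.9303%

72.9303%


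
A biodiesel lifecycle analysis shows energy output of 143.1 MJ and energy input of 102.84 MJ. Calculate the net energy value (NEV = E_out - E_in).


NEV = E_out - E_in
= 143.1 - 102.84
= 40.2600 MJ

40.2600 MJ


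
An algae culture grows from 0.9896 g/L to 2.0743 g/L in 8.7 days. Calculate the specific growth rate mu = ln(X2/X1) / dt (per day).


mu = ln(X2/X1) / dt
= ln(2.0743/0.9896) / 8.7
= 0.0851 per day

0.0851 per day


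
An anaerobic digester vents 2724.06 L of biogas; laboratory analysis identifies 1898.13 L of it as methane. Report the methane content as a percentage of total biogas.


CH4% = V_CH4 / V_total * 100
= 1898.13 / 2724.06 * 100
= 69.6802%

69.6802%


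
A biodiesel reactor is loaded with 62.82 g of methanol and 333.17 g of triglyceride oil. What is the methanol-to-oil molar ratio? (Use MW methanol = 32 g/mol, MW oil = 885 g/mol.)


Molar ratio = n_MeOH / n_oil = (MeOH/32) / (oil/885) = (MeOH * 885) / (32 * oil)
= (62.82 * 885) / (32 * 333.17)
= 5.2147

5.2147


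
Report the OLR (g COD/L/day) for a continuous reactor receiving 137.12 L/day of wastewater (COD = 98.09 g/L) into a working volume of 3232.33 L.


OLR = Q * S / V
= 137.12 * 98.09 / 3232.33
= 4.1611 g/L/day

4.1611 g/L/day


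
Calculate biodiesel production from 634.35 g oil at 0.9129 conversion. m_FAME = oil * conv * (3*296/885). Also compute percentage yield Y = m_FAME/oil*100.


m_FAME = oil * conv * (3 * 296 / 885) = oil * conv * (888/885)
= 634.35 * 0.9129 * 888 / 885
= 581.0612 g
Y = m_FAME / oil * 100 = conv * (888/885) * 100
= 0.9129 * 888 / 885 * 100
= 91.60%

581.0612 g FAME; Y = 91.60%


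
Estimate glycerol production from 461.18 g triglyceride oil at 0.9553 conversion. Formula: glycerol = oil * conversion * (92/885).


glycerol = oil * conv * (92/885)
= 461.18 * 0.9553 * 92 / 885
= 45.7989 g

45.7989 g


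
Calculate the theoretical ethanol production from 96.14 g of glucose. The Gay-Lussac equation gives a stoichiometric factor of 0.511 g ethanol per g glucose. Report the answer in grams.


Theoretical ethanol yield: m_EtOH = 0.511 * m_glucose
m_EtOH = 0.511 * 96.14 = 49.1275 g

49.1275 g


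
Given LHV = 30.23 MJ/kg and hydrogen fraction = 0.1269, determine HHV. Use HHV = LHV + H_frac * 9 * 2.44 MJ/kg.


HHV = LHV + H_frac * 9 * 2.44
= 30.23 + 0.1269 * 9 * 2.44
= 33.0167 MJ/kg

33.0167 MJ/kg


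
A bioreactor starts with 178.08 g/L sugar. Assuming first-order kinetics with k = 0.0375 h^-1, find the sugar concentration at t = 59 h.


S = S0 * exp(-k * t)
S = 178.08 * exp(-0.0375 * 59)
S = 19.4867 g/L

19.4867 g/L
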